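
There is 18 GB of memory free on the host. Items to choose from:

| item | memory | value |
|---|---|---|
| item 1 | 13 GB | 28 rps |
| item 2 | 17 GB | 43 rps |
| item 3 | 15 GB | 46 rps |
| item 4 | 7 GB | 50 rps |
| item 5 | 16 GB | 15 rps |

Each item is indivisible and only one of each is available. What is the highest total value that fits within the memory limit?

50 rps

Check high-value combinations within 18 GB:
- item 4: memory 7, value 50
- item 3: memory 15, value 46
- item 2: memory 17, value 43
- item 1: memory 13, value 28
- item 5: memory 16, value 15
Best: 50 rps.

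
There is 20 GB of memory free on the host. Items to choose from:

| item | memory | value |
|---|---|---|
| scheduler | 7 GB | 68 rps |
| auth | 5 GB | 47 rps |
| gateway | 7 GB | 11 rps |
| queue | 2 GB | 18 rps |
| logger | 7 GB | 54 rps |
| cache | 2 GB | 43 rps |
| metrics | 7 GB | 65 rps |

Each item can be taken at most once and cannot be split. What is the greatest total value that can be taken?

Check high-value combinations within 20 GB:
- scheduler+queue+cache+metrics: memory 7+2+2+7=18, value 68+18+43+65=194
- scheduler+queue+logger+cache: memory 7+2+7+2=18, value 68+18+54+43=183
- queue+logger+cache+metrics: memory 2+7+2+7=18, value 18+54+43+65=180
- scheduler+auth+metrics: memory 7+5+7=19, value 68+47+65=180
Best: 194 rps.

194 rps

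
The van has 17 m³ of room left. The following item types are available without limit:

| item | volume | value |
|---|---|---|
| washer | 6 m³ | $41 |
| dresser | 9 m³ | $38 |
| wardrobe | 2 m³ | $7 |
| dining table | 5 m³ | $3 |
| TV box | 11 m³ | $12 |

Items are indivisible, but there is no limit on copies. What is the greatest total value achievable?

Best value-per-unit is washer at 41/6; filling with it alone gives 2×41 = 82.
Optimal mix: 2×washer + 2×wardrobe → volume 16, value 96.

$96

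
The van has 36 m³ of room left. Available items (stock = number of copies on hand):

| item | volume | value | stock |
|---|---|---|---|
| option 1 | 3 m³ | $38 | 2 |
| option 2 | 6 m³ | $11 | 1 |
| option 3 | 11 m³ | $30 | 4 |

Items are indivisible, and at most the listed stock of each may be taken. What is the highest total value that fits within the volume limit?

$147

Top feasible selections:
- 2×option 1 + 1×option 2 + 2×option 3: volume 34, value 147
- 2×option 1 + 2×option 3: volume 28, value 136
- 1×option 1 + 3×option 3: volume 36, value 128
- 2×option 1 + 1×option 2 + 1×option 3: volume 23, value 117
Best: $147.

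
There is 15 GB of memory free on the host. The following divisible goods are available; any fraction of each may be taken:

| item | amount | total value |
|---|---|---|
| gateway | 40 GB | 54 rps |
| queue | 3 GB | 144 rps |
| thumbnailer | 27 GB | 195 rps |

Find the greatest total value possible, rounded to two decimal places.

230.67

Take in order of value per unit:
- queue (144/3 per unit): all 3 → value 144, running total 144.00
- thumbnailer (195/27 per unit): 12 of 27 → value 12×195/27 = 86.6667, running total 230.67
Total 230.67.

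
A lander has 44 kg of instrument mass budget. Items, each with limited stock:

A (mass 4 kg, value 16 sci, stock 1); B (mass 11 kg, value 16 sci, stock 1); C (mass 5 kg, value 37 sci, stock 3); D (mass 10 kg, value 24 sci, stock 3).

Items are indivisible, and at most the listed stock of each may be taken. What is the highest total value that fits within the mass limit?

175 sci

Top feasible selections:
- 1×A + 3×C + 2×D: mass 39, value 175
- 1×A + 1×B + 3×C + 1×D: mass 40, value 167
Best: 175 sci.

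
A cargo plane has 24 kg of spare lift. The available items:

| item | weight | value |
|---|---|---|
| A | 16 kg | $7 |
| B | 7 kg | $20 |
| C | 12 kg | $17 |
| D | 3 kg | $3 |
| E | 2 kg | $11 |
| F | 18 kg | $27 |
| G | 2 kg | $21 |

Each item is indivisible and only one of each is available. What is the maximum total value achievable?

This is a 0/1 knapsack; check combinations near the capacity.
- B+C+E+G: weight 7+12+2+2=23, value 20+17+11+21=69
- B+C+D+G: weight 7+12+3+2=24, value 20+17+3+21=61
- E+F+G: weight 2+18+2=22, value 11+27+21=59
- B+C+G: weight 7+12+2=21, value 20+17+21=58
Best: $69.

$69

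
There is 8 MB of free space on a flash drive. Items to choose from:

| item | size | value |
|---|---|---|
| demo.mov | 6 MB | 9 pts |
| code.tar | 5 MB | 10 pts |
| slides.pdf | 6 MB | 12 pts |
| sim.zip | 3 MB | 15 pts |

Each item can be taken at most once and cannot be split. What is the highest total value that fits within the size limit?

25 pts

Check high-value combinations within 8 MB:
- code.tar+sim.zip: size 5+3=8, value 10+15=25
- sim.zip: size 3, value 15
- slides.pdf: size 6, value 12
Best: 25 pts.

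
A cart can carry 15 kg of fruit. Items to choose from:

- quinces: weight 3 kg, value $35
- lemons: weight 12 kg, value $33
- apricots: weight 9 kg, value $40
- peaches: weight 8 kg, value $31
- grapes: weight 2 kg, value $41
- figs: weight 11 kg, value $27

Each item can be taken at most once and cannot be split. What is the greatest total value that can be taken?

Check high-value combinations within 15 kg:
- quinces+apricots+grapes: weight 3+9+2=14, value 35+40+41=116
- quinces+peaches+grapes: weight 3+8+2=13, value 35+31+41=107
- apricots+grapes: weight 9+2=11, value 40+41=81
- quinces+grapes: weight 3+2=5, value 35+41=76
Best: $116.

$116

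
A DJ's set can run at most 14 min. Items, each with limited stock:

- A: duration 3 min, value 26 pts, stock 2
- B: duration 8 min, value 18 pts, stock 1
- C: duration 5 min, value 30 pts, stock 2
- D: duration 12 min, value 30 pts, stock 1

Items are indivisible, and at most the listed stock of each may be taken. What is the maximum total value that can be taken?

Top feasible selections:
- 1×A + 2×C: duration 13, value 86
- 2×A + 1×C: duration 11, value 82
- 2×A + 1×B: duration 14, value 70
Best: 86 pts.

86 pts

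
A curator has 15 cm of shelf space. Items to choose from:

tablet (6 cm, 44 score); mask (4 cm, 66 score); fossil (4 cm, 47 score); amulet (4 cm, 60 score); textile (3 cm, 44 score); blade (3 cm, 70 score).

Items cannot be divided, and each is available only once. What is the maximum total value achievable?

Check high-value combinations within 15 cm:
- mask+fossil+amulet+blade: length 4+4+4+3=15, value 66+47+60+70=243
- mask+amulet+textile+blade: length 4+4+3+3=14, value 66+60+44+70=240
- mask+fossil+textile+blade: length 4+4+3+3=14, value 66+47+44+70=227
- fossil+amulet+textile+blade: length 4+4+3+3=14, value 47+60+44+70=221
- mask+fossil+amulet+textile: length 4+4+4+3=15, value 66+47+60+44=217
Best: 243 score.

243 score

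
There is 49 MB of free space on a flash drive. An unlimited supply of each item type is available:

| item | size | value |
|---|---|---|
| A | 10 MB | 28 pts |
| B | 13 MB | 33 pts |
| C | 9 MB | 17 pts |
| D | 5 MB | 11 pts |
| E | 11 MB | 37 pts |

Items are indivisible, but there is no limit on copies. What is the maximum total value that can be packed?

Best value-per-unit is E at 37/11; filling with it alone gives 4×37 = 148.
Optimal mix: 1×D + 4×E → size 49, value 159.

159 pts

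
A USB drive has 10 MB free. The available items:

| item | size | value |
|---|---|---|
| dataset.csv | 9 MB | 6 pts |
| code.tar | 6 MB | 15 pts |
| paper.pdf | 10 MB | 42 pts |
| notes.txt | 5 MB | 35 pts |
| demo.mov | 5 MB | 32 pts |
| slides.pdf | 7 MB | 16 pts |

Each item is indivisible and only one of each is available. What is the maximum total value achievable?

Check high-value combinations within 10 MB:
- notes.txt+demo.mov: size 5+5=10, value 35+32=67
- paper.pdf: size 10, value 42
- notes.txt: size 5, value 35
- demo.mov: size 5, value 32
Best: 67 pts.

67 pts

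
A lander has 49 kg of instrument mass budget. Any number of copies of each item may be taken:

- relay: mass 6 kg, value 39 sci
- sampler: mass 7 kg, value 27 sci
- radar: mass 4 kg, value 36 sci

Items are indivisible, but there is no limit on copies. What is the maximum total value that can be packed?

Best value-per-unit is radar at 36/4, and filling with it alone uses mass 12×4=48. No mix of the others beats 12×36 = 432.

432 sci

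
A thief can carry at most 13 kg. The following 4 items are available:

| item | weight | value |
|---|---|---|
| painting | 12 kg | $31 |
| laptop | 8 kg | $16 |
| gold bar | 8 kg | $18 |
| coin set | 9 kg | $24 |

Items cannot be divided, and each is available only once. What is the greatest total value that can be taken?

$31

This is a 0/1 knapsack; check combinations near the capacity.
- painting: weight 12, value 31
- coin set: weight 9, value 24
- gold bar: weight 8, value 18
- laptop: weight 8, value 16
Best: $31.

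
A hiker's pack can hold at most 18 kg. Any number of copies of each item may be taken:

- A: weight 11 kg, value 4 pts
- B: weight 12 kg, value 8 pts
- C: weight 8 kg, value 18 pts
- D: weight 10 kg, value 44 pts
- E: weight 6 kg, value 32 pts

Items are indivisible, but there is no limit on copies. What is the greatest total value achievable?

96 pts

Best value-per-unit is E at 32/6, and filling with it alone uses weight 3×6=18. No mix of the others beats 3×32 = 96.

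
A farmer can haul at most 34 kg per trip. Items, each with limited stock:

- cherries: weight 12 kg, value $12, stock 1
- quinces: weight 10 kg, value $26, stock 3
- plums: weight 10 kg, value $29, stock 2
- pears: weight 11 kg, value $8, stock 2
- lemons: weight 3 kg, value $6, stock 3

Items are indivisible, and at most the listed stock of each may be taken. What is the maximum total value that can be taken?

Top feasible selections:
- 1×quinces + 2×plums + 1×lemons: weight 33, value 90
- 2×quinces + 1×plums + 1×lemons: weight 33, value 87
- 1×quinces + 2×plums: weight 30, value 84
Best: $90.

$90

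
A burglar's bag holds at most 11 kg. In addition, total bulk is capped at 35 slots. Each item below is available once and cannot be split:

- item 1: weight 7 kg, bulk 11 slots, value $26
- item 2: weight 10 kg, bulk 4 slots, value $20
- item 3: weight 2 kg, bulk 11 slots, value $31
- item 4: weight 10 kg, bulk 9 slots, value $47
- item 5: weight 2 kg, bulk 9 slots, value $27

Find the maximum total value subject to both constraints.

Feasible sets respecting both limits:
- item 1+item 3+item 5: weight 11, bulk 31, value 84
- item 3+item 5: weight 4, bulk 20, value 58
- item 1+item 3: weight 9, bulk 22, value 57
- item 1+item 5: weight 9, bulk 20, value 53
Best: $84.

$84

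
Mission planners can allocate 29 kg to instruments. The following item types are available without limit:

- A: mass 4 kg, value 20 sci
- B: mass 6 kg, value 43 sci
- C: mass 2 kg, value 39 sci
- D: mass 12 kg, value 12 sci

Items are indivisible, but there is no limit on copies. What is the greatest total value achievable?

Best value-per-unit is C at 39/2, and filling with it alone uses mass 14×2=28. No mix of the others beats 14×39 = 546.

546 sci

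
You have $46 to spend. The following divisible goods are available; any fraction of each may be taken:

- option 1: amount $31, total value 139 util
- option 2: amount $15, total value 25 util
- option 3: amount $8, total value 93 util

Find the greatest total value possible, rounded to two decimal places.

243.67

Take in order of value per unit:
- option 3 (93/8 per unit): all 8 → value 93, running total 93.00
- option 1 (139/31 per unit): all 31 → value 139, running total 232.00
- option 2 (25/15 per unit): 7 of 15 → value 7×25/15 = 11.6667, running total 243.67
Total 243.67.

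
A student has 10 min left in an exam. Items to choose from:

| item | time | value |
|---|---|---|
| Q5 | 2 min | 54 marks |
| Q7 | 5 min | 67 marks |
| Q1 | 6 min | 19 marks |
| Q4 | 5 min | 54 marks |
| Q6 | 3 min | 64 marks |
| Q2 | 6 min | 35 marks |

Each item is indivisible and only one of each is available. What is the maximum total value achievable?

Check high-value combinations within 10 min:
- Q5+Q7+Q6: time 2+5+3=10, value 54+67+64=185
- Q5+Q4+Q6: time 2+5+3=10, value 54+54+64=172
- Q7+Q6: time 5+3=8, value 67+64=131
Best: 185 marks.

185 marks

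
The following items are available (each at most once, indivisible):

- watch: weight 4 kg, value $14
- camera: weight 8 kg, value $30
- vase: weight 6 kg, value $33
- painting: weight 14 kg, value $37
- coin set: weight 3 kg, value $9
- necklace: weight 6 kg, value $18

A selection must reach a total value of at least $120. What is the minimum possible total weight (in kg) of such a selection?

35

Subsets with value ≥ 120, sorted by total weight:
- watch+camera+vase+painting+coin set: weight 35, value 123
- camera+vase+painting+coin set+necklace: weight 37, value 127
- watch+camera+vase+painting+necklace: weight 38, value 132
- watch+camera+vase+painting+coin set+necklace: weight 41, value 141
Minimum weight: 35 kg.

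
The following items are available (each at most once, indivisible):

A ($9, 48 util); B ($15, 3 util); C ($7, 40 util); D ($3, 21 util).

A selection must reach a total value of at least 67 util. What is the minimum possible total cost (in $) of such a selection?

12

Subsets with value ≥ 67, sorted by total cost:
- A+D: cost 12, value 69
- A+C: cost 16, value 88
Minimum cost: 12 $.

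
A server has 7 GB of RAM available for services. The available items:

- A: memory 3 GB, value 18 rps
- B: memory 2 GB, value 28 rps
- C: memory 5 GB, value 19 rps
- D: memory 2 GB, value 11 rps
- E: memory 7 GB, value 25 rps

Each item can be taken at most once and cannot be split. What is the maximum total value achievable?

Check high-value combinations within 7 GB:
- A+B+D: memory 3+2+2=7, value 18+28+11=57
- B+C: memory 2+5=7, value 28+19=47
- A+B: memory 3+2=5, value 18+28=46
- B+D: memory 2+2=4, value 28+11=39
Best: 57 rps.

57 rps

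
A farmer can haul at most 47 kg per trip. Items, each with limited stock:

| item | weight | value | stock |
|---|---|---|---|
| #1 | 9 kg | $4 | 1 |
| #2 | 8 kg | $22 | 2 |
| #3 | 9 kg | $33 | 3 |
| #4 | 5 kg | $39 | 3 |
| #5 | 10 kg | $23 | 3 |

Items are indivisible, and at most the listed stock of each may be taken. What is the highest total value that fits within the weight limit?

$216

Top feasible selections:
- 3×#3 + 3×#4: weight 42, value 216
- 2×#3 + 3×#4 + 1×#5: weight 43, value 206
Best: $216.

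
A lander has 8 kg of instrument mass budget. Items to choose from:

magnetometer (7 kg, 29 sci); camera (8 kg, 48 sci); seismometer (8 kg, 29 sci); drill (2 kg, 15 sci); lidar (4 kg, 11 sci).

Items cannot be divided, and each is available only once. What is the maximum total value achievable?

48 sci

Check high-value combinations within 8 kg:
- camera: mass 8, value 48
- magnetometer: mass 7, value 29
- seismometer: mass 8, value 29
- drill+lidar: mass 2+4=6, value 15+11=26
- drill: mass 2, value 15
Best: 48 sci.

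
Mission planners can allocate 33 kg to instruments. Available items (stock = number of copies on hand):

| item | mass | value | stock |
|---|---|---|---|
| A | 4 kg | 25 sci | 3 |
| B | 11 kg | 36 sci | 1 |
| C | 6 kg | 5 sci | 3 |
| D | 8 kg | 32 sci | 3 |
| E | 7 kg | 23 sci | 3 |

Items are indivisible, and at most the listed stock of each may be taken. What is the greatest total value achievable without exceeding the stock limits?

146 sci

Best selections within mass 33 and stock limits:
- 2×A + 3×D: mass 32, value 146
- 3×A + 3×E: mass 33, value 144
Best: 146 sci.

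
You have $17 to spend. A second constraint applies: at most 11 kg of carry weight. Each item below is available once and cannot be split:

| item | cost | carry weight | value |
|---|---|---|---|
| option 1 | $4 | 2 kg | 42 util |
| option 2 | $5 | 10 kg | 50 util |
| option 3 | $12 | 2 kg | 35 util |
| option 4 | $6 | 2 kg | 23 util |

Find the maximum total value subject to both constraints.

77 util

Feasible sets respecting both limits:
- option 1+option 3: cost 16, carry weight 4, value 77
- option 1+option 4: cost 10, carry weight 4, value 65
- option 2: cost 5, carry weight 10, value 50
- option 1: cost 4, carry weight 2, value 42
Best: 77 util.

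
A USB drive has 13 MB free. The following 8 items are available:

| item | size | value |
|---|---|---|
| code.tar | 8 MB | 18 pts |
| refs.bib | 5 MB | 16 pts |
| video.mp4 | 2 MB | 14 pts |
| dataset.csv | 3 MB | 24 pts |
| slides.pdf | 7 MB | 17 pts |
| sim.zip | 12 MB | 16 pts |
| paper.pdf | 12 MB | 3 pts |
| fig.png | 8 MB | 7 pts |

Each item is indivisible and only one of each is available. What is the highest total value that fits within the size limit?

Check high-value combinations within 13 MB:
- code.tar+video.mp4+dataset.csv: size 8+2+3=13, value 18+14+24=56
- video.mp4+dataset.csv+slides.pdf: size 2+3+7=12, value 14+24+17=55
- refs.bib+video.mp4+dataset.csv: size 5+2+3=10, value 16+14+24=54
- video.mp4+dataset.csv+fig.png: size 2+3+8=13, value 14+24+7=45
Best: 56 pts.

56 pts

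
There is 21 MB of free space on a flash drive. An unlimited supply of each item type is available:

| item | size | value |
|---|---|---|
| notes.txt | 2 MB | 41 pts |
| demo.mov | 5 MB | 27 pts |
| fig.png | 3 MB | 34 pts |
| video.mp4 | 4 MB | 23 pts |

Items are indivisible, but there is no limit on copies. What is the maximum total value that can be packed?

410 pts

Best value-per-unit is notes.txt at 41/2, and filling with it alone uses size 10×2=20. No mix of the others beats 10×41 = 410.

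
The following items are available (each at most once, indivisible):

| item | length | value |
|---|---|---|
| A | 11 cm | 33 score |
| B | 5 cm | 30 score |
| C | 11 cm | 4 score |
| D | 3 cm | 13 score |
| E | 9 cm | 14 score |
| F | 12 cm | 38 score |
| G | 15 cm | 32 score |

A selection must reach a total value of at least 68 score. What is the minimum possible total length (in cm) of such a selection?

Subsets with value ≥ 68, sorted by total length:
- B+F: length 17, value 68
- A+B+D: length 19, value 76
Minimum length: 17 cm.

17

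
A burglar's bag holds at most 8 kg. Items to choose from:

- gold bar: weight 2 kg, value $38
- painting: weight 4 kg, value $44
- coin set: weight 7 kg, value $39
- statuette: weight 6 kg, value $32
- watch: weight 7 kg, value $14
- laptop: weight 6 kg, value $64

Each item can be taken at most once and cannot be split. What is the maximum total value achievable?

Check high-value combinations within 8 kg:
- gold bar+laptop: weight 2+6=8, value 38+64=102
- gold bar+painting: weight 2+4=6, value 38+44=82
- gold bar+statuette: weight 2+6=8, value 38+32=70
- laptop: weight 6, value 64
- painting: weight 4, value 44
Best: $102.

$102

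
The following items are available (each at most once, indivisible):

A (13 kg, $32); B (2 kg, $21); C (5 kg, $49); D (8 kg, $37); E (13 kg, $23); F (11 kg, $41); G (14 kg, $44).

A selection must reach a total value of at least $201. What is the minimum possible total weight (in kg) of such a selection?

51

Subsets with value ≥ 201, sorted by total weight:
- A+C+D+F+G: weight 51, value 203
- A+B+C+D+E+F: weight 52, value 203
- A+B+C+D+F+G: weight 53, value 224
- B+C+D+E+F+G: weight 53, value 215
Minimum weight: 51 kg.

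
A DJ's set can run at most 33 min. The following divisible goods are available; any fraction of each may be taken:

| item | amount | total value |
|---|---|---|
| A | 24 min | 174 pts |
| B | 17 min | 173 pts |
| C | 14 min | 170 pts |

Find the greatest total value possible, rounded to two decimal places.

357.50

Take in order of value per unit:
- C (170/14 per unit): all 14 → value 170, running total 170.00
- B (173/17 per unit): all 17 → value 173, running total 343.00
- A (174/24 per unit): 2 of 24 → value 2×174/24 = 14.5000, running total 357.50
Total 357.50.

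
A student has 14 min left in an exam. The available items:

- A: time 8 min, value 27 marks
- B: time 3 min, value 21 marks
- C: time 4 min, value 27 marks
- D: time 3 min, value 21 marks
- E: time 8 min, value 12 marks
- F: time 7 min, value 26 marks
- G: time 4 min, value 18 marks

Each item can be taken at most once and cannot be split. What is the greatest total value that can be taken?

87 marks

Check high-value combinations within 14 min:
- B+C+D+G: time 3+4+3+4=14, value 21+27+21+18=87
- B+C+F: time 3+4+7=14, value 21+27+26=74
- C+D+F: time 4+3+7=14, value 27+21+26=74
- B+C+D: time 3+4+3=10, value 21+27+21=69
Best: 87 marks.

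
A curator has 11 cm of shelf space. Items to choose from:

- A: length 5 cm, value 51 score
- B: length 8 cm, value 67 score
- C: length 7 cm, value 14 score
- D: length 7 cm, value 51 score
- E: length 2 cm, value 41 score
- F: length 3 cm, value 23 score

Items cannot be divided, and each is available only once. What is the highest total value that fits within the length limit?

115 score

Check high-value combinations within 11 cm:
- A+E+F: length 5+2+3=10, value 51+41+23=115
- B+E: length 8+2=10, value 67+41=108
- A+E: length 5+2=7, value 51+41=92
- D+E: length 7+2=9, value 51+41=92
Best: 115 score.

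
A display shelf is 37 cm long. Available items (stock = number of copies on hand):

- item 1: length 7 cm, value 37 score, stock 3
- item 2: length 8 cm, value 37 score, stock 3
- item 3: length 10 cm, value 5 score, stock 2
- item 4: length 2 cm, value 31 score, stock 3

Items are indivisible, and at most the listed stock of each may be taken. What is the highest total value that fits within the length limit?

Top feasible selections:
- 3×item 1 + 1×item 2 + 3×item 4: length 35, value 241
- 2×item 1 + 2×item 2 + 3×item 4: length 36, value 241
Best: 241 score.

241 score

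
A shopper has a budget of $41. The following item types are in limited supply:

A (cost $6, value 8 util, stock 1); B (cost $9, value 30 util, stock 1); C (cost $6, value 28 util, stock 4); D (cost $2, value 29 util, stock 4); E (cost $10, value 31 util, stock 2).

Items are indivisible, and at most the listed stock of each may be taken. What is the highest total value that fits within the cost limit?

258 util

Best selections within cost 41 and stock limits:
- 1×B + 4×C + 4×D: cost 41, value 258
- 1×A + 1×B + 3×C + 4×D: cost 41, value 238
- 1×A + 4×C + 4×D: cost 38, value 236
- 2×C + 4×D + 2×E: cost 40, value 234
Best: 258 util.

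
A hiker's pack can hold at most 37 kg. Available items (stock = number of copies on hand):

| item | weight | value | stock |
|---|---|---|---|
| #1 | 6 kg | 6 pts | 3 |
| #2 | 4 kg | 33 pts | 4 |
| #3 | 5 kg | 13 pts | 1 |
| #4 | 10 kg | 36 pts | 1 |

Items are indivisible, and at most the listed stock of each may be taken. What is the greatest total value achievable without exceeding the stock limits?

Best selections within weight 37 and stock limits:
- 1×#1 + 4×#2 + 1×#3 + 1×#4: weight 37, value 187
- 4×#2 + 1×#3 + 1×#4: weight 31, value 181
- 1×#1 + 4×#2 + 1×#4: weight 32, value 174
Best: 187 pts.

187 pts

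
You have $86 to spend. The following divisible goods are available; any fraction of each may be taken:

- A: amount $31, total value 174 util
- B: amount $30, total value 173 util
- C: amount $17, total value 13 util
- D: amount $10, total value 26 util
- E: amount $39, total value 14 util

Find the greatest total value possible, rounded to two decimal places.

384.47

Take in order of value per unit:
- B (173/30 per unit): all 30 → value 173, running total 173.00
- A (174/31 per unit): all 31 → value 174, running total 347.00
- D (26/10 per unit): all 10 → value 26, running total 373.00
- C (13/17 per unit): 15 of 17 → value 15×13/17 = 11.4706, running total 384.47
Total 384.47.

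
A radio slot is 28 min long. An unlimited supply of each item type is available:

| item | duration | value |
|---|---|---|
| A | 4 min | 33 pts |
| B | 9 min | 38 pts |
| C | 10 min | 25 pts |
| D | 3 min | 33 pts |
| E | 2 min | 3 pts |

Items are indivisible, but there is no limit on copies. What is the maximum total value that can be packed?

297 pts

Best value-per-unit is D at 33/3; filling with it alone gives 9×33 = 297.
Optimal mix: 1×A + 8×D → duration 28, value 297.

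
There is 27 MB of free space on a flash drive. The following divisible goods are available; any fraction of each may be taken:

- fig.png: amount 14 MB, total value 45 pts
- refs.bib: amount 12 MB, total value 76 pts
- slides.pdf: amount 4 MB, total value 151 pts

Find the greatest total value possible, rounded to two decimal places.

262.36

Take in order of value per unit:
- slides.pdf (151/4 per unit): all 4 → value 151, running total 151.00
- refs.bib (76/12 per unit): all 12 → value 76, running total 227.00
- fig.png (45/14 per unit): 11 of 14 → value 11×45/14 = 35.3571, running total 262.36
Total 262.36.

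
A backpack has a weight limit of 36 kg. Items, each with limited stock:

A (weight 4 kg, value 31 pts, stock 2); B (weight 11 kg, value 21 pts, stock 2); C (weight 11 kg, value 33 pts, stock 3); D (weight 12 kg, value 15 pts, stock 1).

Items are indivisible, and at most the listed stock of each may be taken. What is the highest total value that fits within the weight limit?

Best selections within weight 36 and stock limits:
- 2×A + 2×C: weight 30, value 128
- 2×A + 1×B + 1×C: weight 30, value 116
Best: 128 pts.

128 pts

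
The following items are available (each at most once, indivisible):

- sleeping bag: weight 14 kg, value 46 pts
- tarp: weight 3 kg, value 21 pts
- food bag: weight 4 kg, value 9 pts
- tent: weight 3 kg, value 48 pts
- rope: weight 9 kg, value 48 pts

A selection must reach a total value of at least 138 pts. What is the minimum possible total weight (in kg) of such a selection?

26

Subsets with value ≥ 138, sorted by total weight:
- sleeping bag+tent+rope: weight 26, value 142
- sleeping bag+tarp+tent+rope: weight 29, value 163
Minimum weight: 26 kg.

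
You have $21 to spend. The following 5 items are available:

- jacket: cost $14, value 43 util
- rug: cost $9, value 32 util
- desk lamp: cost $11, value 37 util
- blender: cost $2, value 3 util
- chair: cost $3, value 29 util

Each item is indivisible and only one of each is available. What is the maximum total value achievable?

75 util

This is a 0/1 knapsack; check combinations near the capacity.
- jacket+blender+chair: cost 14+2+3=19, value 43+3+29=75
- jacket+chair: cost 14+3=17, value 43+29=72
- desk lamp+blender+chair: cost 11+2+3=16, value 37+3+29=69
- rug+desk lamp: cost 9+11=20, value 32+37=69
Best: 75 util.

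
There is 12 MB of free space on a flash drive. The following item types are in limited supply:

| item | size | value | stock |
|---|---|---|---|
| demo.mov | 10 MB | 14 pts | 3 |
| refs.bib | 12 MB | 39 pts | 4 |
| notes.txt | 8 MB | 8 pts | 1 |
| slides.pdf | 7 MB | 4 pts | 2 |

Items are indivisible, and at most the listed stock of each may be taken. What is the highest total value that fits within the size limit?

Top feasible selections:
- 1×refs.bib: size 12, value 39
- 1×demo.mov: size 10, value 14
Best: 39 pts.

39 pts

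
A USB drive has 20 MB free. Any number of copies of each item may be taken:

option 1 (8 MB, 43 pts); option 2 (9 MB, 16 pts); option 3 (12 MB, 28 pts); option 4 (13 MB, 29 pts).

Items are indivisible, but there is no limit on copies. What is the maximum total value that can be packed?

86 pts

Best value-per-unit is option 1 at 43/8, and filling with it alone uses size 2×8=16. No mix of the others beats 2×43 = 86.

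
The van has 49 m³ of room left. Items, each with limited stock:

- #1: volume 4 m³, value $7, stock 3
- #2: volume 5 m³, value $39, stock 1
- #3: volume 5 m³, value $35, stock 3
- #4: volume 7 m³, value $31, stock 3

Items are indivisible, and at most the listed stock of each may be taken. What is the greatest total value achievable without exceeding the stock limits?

$251

Top feasible selections:
- 2×#1 + 1×#2 + 3×#3 + 3×#4: volume 49, value 251
- 1×#1 + 1×#2 + 3×#3 + 3×#4: volume 45, value 244
- 1×#2 + 3×#3 + 3×#4: volume 41, value 237
Best: $251.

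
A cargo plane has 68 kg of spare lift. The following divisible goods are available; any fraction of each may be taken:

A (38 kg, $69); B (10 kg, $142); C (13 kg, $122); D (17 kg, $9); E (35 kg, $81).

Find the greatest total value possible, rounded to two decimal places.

Take in order of value per unit:
- B (142/10 per unit): all 10 → value 142, running total 142.00
- C (122/13 per unit): all 13 → value 122, running total 264.00
- E (81/35 per unit): all 35 → value 81, running total 345.00
- A (69/38 per unit): 10 of 38 → value 10×69/38 = 18.1579, running total 363.16
Total 363.16.

363.16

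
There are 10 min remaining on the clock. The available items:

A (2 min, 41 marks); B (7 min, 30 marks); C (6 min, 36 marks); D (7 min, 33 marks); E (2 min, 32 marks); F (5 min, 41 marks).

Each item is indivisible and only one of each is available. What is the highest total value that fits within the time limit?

114 marks

This is a 0/1 knapsack; check combinations near the capacity.
- A+E+F: time 2+2+5=9, value 41+32+41=114
- A+C+E: time 2+6+2=10, value 41+36+32=109
- A+F: time 2+5=7, value 41+41=82
Best: 114 marks.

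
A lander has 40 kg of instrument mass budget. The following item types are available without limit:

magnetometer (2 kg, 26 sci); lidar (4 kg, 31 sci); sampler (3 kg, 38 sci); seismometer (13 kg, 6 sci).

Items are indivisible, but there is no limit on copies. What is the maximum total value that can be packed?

520 sci

Best value-per-unit is magnetometer at 26/2, and filling with it alone uses mass 20×2=40. No mix of the others beats 20×26 = 520.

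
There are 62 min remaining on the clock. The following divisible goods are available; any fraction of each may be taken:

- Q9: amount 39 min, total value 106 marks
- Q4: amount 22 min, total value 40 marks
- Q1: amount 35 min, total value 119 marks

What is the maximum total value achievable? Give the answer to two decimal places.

Take in order of value per unit:
- Q1 (119/35 per unit): all 35 → value 119, running total 119.00
- Q9 (106/39 per unit): 27 of 39 → value 27×106/39 = 73.3846, running total 192.38
Total 192.38.

192.38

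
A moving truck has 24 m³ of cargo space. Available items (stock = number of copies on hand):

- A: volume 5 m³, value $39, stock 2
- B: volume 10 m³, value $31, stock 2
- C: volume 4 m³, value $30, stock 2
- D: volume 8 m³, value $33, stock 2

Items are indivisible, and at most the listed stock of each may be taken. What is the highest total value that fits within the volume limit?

Best selections within volume 24 and stock limits:
- 2×A + 1×C + 1×D: volume 22, value 141
- 2×A + 1×B + 1×C: volume 24, value 139
- 2×A + 2×C: volume 18, value 138
Best: $141.

$141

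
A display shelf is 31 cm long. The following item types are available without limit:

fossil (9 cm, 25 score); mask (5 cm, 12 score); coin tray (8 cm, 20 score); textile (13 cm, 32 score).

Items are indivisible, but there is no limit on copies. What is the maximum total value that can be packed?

82 score

Best value-per-unit is fossil at 25/9; filling with it alone gives 3×25 = 75.
Optimal mix: 2×fossil + 1×mask + 1×coin tray → length 31, value 82.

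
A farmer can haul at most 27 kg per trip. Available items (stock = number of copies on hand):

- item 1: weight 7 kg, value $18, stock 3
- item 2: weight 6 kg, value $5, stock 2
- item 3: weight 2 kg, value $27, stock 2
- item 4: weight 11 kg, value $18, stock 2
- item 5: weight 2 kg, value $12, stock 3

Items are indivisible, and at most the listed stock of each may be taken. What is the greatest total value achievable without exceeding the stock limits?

$126

Best selections within weight 27 and stock limits:
- 2×item 1 + 2×item 3 + 3×item 5: weight 24, value 126
- 3×item 1 + 2×item 3 + 1×item 5: weight 27, value 120
Best: $126.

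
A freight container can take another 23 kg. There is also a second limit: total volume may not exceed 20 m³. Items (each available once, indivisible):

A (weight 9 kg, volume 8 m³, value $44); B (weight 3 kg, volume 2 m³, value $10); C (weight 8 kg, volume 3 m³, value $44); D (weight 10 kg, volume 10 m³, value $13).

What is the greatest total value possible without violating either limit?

Feasible sets respecting both limits:
- A+B+C: weight 20, volume 13, value 98
- A+C: weight 17, volume 11, value 88
- A+B+D: weight 22, volume 20, value 67
Best: $98.

$98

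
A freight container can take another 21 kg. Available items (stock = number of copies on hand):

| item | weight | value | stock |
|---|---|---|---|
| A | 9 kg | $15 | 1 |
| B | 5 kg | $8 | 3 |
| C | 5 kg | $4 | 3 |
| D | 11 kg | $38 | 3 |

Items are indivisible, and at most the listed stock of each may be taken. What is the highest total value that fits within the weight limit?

$54

Top feasible selections:
- 2×B + 1×D: weight 21, value 54
- 1×A + 1×D: weight 20, value 53
- 1×B + 1×C + 1×D: weight 21, value 50
- 1×B + 1×D: weight 16, value 46
Best: $54.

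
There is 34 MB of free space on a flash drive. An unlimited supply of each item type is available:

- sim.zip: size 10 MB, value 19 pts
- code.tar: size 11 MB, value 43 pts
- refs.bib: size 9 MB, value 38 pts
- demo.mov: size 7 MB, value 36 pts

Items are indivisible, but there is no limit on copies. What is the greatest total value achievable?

Best value-per-unit is demo.mov at 36/7; filling with it alone gives 4×36 = 144.
Optimal mix: 1×code.tar + 1×refs.bib + 2×demo.mov → size 34, value 153.

153 pts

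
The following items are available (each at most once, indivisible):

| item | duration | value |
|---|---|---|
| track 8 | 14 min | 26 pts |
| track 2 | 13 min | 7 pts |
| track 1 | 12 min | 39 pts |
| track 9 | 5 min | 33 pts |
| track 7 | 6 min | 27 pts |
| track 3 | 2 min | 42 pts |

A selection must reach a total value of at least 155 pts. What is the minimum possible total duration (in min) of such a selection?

Subsets with value ≥ 155, sorted by total duration:
- track 8+track 1+track 9+track 7+track 3: duration 39, value 167
- track 8+track 2+track 1+track 9+track 7+track 3: duration 52, value 174
Minimum duration: 39 min.

39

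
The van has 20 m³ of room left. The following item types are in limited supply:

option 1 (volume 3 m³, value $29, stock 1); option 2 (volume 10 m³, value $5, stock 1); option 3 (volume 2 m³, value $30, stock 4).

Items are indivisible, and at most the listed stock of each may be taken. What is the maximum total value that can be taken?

Best selections within volume 20 and stock limits:
- 1×option 1 + 4×option 3: volume 11, value 149
- 1×option 2 + 4×option 3: volume 18, value 125
- 1×option 1 + 1×option 2 + 3×option 3: volume 19, value 124
Best: $149.

$149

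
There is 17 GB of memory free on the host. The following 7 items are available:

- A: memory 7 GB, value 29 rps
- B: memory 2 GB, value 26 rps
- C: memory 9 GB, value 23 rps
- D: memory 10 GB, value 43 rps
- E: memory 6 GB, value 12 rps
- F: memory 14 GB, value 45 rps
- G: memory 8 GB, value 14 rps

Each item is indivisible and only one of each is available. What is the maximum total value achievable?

72 rps

Check high-value combinations within 17 GB:
- A+D: memory 7+10=17, value 29+43=72
- B+F: memory 2+14=16, value 26+45=71
- B+D: memory 2+10=12, value 26+43=69
- A+B+G: memory 7+2+8=17, value 29+26+14=69
- A+B+E: memory 7+2+6=15, value 29+26+12=67
Best: 72 rps.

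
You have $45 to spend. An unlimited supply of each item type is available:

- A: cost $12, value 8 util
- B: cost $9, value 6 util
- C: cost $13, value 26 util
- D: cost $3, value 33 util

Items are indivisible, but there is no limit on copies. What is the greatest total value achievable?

495 util

Best value-per-unit is D at 33/3, and filling with it alone uses cost 15×3=45. No mix of the others beats 15×33 = 495.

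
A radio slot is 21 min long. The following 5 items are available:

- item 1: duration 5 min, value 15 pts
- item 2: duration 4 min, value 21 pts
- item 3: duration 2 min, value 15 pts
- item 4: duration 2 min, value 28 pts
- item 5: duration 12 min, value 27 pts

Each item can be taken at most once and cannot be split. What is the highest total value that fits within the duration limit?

This is a 0/1 knapsack; check combinations near the capacity.
- item 2+item 3+item 4+item 5: duration 4+2+2+12=20, value 21+15+28+27=91
- item 1+item 3+item 4+item 5: duration 5+2+2+12=21, value 15+15+28+27=85
- item 1+item 2+item 3+item 4: duration 5+4+2+2=13, value 15+21+15+28=79
Best: 91 pts.

91 pts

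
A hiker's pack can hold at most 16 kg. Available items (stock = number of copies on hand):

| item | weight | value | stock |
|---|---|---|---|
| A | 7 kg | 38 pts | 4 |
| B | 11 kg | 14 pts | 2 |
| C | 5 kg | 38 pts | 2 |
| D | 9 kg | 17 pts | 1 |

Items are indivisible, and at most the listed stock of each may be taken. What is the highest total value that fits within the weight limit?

Top feasible selections:
- 2×C: weight 10, value 76
- 1×A + 1×C: weight 12, value 76
- 2×A: weight 14, value 76
Best: 76 pts.

76 pts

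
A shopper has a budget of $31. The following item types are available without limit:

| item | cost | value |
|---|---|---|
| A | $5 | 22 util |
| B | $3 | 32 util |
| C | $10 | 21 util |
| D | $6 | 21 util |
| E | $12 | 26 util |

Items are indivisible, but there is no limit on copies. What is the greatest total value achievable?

Best value-per-unit is B at 32/3, and filling with it alone uses cost 10×3=30. No mix of the others beats 10×32 = 320.

320 util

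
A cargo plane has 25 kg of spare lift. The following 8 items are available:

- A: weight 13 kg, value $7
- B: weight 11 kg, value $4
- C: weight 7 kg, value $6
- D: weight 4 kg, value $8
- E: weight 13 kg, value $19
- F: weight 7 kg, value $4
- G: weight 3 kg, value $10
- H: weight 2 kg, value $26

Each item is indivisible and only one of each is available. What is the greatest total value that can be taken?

Check high-value combinations within 25 kg:
- D+E+G+H: weight 4+13+3+2=22, value 8+19+10+26=63
- C+E+G+H: weight 7+13+3+2=25, value 6+19+10+26=61
- E+F+G+H: weight 13+7+3+2=25, value 19+4+10+26=59
- E+G+H: weight 13+3+2=18, value 19+10+26=55
- C+D+F+G+H: weight 7+4+7+3+2=23, value 6+8+4+10+26=54
Best: $63.

$63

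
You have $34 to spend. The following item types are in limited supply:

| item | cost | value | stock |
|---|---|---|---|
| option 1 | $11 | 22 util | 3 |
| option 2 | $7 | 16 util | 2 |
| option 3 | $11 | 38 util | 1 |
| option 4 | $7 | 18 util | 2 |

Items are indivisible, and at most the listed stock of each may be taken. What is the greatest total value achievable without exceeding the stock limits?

90 util

Best selections within cost 34 and stock limits:
- 1×option 2 + 1×option 3 + 2×option 4: cost 32, value 90
- 2×option 2 + 1×option 3 + 1×option 4: cost 32, value 88
Best: 90 util.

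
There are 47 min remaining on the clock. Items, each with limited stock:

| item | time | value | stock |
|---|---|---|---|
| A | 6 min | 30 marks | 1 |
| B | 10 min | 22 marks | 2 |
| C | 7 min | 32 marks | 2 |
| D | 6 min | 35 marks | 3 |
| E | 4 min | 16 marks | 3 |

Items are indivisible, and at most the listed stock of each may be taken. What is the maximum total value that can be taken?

Top feasible selections:
- 1×A + 2×C + 3×D + 2×E: time 46, value 231
- 2×C + 3×D + 3×E: time 44, value 217
Best: 231 marks.

231 marks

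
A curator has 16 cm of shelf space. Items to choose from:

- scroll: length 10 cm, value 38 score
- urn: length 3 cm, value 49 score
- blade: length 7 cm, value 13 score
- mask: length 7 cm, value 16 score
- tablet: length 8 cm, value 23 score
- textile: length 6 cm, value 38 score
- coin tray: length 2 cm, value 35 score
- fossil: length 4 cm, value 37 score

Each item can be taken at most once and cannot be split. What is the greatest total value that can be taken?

Check high-value combinations within 16 cm:
- urn+textile+coin tray+fossil: length 3+6+2+4=15, value 49+38+35+37=159
- urn+mask+coin tray+fossil: length 3+7+2+4=16, value 49+16+35+37=137
- urn+blade+coin tray+fossil: length 3+7+2+4=16, value 49+13+35+37=134
- urn+textile+fossil: length 3+6+4=13, value 49+38+37=124
Best: 159 score.

159 score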